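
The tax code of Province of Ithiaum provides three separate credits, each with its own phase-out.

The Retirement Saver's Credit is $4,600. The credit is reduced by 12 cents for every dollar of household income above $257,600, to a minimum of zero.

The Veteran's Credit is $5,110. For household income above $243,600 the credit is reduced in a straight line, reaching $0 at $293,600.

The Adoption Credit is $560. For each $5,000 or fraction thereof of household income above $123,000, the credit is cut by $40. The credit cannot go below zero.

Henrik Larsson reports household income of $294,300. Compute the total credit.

Retirement Saver's Credit: 12% of the $36,700 excess over $257,600 is $4,404; credit = $4,600 − $4,404 = $196.
Veteran's Credit: $294,300 is at or above $293,600, so the credit is $0.
Adoption Credit: income exceeds $123,000 by $171,300 → 35 increments × $40 = $1,400 ≥ base, so the credit is $0.
Total: $196 + $0 + $0 = $196.

$196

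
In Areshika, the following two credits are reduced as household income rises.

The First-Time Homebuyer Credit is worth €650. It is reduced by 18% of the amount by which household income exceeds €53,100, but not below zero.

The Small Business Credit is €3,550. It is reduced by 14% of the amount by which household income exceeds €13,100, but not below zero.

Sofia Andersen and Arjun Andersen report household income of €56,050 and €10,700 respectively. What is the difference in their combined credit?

Sofia (€56,050): First-Time Homebuyer Credit: 18% of the €2,950 excess over €53,100 is €531; credit = €650 − €531 = €119. Small Business Credit: 14% of the €42,950 excess over €13,100 is €6,013 ≥ base, so the credit is €0. total €119 + €0 = €119
Arjun (€10,700): First-Time Homebuyer Credit: €10,700 is at or below the €53,100 threshold, so the full €650 applies. Small Business Credit: €10,700 is at or below the €13,100 threshold, so the full €3,550 applies. total €650 + €3,550 = €4,200
Difference: |€119 − €4,200| = €4,081.

€4,081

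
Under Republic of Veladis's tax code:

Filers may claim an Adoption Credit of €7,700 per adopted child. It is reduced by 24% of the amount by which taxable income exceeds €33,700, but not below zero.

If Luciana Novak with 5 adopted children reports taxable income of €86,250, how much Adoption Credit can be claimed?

€25,888

Adoption Credit: base = 5 × €7,700 = €38,500. 24% of the €52,550 excess over €33,700 is €12,612; credit = €38,500 − €12,612 = €25,888.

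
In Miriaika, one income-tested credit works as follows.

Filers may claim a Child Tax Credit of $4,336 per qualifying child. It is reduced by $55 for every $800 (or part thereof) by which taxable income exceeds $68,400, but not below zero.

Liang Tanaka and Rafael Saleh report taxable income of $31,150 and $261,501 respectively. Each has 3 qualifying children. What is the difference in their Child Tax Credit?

Liang ($31,150): Child Tax Credit: base = 3 × $4,336 = $13,008. $31,150 is at or below the $68,400 threshold, so the full $13,008 applies.
Rafael ($261,501): Child Tax Credit: base = 3 × $4,336 = $13,008. income exceeds $68,400 by $193,101 → 242 increments × $55 = $13,310 ≥ base, so the credit is $0.
Difference: |$13,008 − $0| = $13,008.

$13,008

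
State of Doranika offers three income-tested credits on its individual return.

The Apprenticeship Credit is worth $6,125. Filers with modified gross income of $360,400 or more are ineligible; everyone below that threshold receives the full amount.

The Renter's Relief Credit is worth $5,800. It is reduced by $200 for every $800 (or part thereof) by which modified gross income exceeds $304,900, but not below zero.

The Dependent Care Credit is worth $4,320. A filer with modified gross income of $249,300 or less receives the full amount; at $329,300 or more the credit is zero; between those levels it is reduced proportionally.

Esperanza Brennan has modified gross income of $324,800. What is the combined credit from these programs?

Apprenticeship Credit: $324,800 is below the $360,400 cutoff, so the full $6,125 applies.
Renter's Relief Credit: income exceeds $304,900 by $19,900, which is 25 full-or-partial $800 increments; reduction = 25 × $200 = $5,000, leaving $800.
Dependent Care Credit: $324,800 is $75,500 into a $80,000 phase-out range, leaving 4,500/80,000 of the credit: $4,320 × 4,500/80,000 = $243.
Total: $6,125 + $800 + $243 = $7,168.

$7,168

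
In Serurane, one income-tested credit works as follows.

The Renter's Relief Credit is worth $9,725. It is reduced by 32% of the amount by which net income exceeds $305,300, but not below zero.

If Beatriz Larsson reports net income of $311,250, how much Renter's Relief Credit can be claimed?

$7,821

Renter's Relief Credit: 32% of the $5,950 excess over $305,300 is $1,904; credit = $9,725 − $1,904 = $7,821.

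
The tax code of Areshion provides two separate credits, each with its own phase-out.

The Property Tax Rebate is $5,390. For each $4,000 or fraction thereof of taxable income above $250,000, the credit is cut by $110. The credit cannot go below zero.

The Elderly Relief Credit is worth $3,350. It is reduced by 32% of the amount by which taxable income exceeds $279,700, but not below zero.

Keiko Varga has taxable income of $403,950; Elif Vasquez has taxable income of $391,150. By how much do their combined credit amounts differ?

Keiko ($403,950): Property Tax Rebate: income exceeds $250,000 by $153,950, which is 39 full-or-partial $4,000 increments; reduction = 39 × $110 = $4,290, leaving $1,100. Elderly Relief Credit: 32% of the $124,250 excess over $279,700 is $39,760 ≥ base, so the credit is $0. total $1,100 + $0 = $1,100
Elif ($391,150): Property Tax Rebate: income exceeds $250,000 by $141,150, which is 36 full-or-partial $4,000 increments; reduction = 36 × $110 = $3,960, leaving $1,430. Elderly Relief Credit: 32% of the $111,450 excess over $279,700 is $35,664 ≥ base, so the credit is $0. total $1,430 + $0 = $1,430
Difference: |$1,100 − $1,430| = $330.

$330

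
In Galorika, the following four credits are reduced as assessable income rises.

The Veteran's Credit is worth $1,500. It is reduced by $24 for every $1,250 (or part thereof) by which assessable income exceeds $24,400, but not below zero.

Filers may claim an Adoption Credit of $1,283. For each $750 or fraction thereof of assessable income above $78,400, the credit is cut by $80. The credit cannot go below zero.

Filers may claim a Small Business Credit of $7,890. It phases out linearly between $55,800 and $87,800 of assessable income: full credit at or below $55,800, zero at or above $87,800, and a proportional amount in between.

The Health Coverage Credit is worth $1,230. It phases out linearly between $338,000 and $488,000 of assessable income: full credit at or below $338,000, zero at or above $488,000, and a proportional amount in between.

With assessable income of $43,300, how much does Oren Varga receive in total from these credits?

Veteran's Credit: income exceeds $24,400 by $18,900, which is 16 full-or-partial $1,250 increments; reduction = 16 × $24 = $384, leaving $1,116.
Adoption Credit: $43,300 is at or below the $78,400 threshold, so the full $1,283 applies.
Small Business Credit: $43,300 is at or below the $55,800 threshold, so the full $7,890 applies.
Health Coverage Credit: $43,300 is at or below the $338,000 threshold, so the full $1,230 applies.
Total: $1,116 + $1,283 + $7,890 + $1,230 = $11,519.

$11,519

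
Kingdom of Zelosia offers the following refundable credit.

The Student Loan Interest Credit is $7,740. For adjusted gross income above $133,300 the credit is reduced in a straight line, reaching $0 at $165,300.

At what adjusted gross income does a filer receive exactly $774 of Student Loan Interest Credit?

$162,100

$774 is 774/7,740 of the full $7,740, so 6,966/7,740 of the $32,000 range has been used: income = $133,300 + $32,000 × 6,966/7,740 = $162,100.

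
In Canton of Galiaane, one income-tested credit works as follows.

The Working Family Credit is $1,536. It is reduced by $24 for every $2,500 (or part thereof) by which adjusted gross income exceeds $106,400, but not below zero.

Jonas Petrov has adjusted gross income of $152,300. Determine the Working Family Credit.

Working Family Credit: income exceeds $106,400 by $45,900, which is 19 full-or-partial $2,500 increments; reduction = 19 × $24 = $456, leaving $1,080.

$1,080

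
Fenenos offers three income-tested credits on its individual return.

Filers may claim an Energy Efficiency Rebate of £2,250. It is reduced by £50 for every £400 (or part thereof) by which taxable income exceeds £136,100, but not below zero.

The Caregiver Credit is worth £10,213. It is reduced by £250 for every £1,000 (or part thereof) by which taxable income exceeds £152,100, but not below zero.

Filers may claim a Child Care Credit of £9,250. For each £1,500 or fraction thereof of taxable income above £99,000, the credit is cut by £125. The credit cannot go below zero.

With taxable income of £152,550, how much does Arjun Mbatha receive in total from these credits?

Energy Efficiency Rebate: income exceeds £136,100 by £16,450, which is 42 full-or-partial £400 increments; reduction = 42 × £50 = £2,100, leaving £150.
Caregiver Credit: income exceeds £152,100 by £450, which is 1 full-or-partial £1,000 increment; reduction = 1 × £250 = £250, leaving £9,963.
Child Care Credit: income exceeds £99,000 by £53,550, which is 36 full-or-partial £1,500 increments; reduction = 36 × £125 = £4,500, leaving £4,750.
Total: £150 + £9,963 + £4,750 = £14,863.

£14,863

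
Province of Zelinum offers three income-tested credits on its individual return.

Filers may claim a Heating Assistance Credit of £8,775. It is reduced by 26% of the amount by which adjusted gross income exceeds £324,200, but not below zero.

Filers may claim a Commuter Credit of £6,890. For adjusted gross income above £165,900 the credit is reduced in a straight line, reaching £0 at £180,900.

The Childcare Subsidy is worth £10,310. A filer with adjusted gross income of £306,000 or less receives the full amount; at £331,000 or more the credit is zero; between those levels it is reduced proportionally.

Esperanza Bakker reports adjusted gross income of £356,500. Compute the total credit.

£377

Heating Assistance Credit: 26% of the £32,300 excess over £324,200 is £8,398; credit = £8,775 − £8,398 = £377.
Commuter Credit: £356,500 is at or above £180,900, so the credit is £0.
Childcare Subsidy: £356,500 is at or above £331,000, so the credit is £0.
Total: £377 + £0 + £0 = £377.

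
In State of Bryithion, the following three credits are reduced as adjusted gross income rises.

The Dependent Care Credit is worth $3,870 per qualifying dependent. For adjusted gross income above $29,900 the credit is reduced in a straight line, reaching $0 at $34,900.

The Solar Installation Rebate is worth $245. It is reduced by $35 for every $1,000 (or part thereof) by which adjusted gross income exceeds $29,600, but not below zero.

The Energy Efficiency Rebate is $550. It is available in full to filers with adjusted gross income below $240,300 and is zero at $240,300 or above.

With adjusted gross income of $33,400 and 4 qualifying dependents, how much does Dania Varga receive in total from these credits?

Dependent Care Credit: base = 4 × $3,870 = $15,480. $33,400 is $3,500 into a $5,000 phase-out range, leaving 1,500/5,000 of the credit: $15,480 × 1,500/5,000 = $4,644.
Solar Installation Rebate: income exceeds $29,600 by $3,800, which is 4 full-or-partial $1,000 increments; reduction = 4 × $35 = $140, leaving $105.
Energy Efficiency Rebate: $33,400 is below the $240,300 cutoff, so the full $550 applies.
Total: $4,644 + $105 + $550 = $5,299.

$5,299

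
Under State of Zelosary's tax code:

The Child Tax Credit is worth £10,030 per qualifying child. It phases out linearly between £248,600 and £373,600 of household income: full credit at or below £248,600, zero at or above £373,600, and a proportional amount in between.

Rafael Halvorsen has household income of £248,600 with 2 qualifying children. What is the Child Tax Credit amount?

£20,060

Child Tax Credit: base = 2 × £10,030 = £20,060. £248,600 is at or below the £248,600 threshold, so the full £20,060 applies.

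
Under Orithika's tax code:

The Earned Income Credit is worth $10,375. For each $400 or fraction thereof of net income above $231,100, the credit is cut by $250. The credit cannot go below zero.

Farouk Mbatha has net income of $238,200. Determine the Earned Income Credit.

$5,875

Earned Income Credit: income exceeds $231,100 by $7,100, which is 18 full-or-partial $400 increments; reduction = 18 × $250 = $4,500, leaving $5,875.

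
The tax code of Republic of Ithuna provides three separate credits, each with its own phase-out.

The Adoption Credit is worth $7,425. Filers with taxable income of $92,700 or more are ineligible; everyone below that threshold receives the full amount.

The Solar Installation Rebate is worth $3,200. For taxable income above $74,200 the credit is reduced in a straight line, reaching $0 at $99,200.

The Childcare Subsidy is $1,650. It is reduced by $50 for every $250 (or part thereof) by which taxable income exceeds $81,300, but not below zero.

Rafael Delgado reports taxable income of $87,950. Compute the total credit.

Adoption Credit: $87,950 is below the $92,700 cutoff, so the full $7,425 applies.
Solar Installation Rebate: $87,950 is $13,750 into a $25,000 phase-out range, leaving 11,250/25,000 of the credit: $3,200 × 11,250/25,000 = $1,440.
Childcare Subsidy: income exceeds $81,300 by $6,650, which is 27 full-or-partial $250 increments; reduction = 27 × $50 = $1,350, leaving $300.
Total: $7,425 + $1,440 + $300 = $9,165.

$9,165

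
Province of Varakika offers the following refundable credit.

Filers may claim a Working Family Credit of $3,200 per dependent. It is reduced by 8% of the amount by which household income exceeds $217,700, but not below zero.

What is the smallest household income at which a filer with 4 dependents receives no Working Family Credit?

Full credit = 4 × $3,200 = $12,800.
The credit falls by 8% of each dollar above $217,700, so it reaches zero when the excess is $12,800 / 8% = $160,000: income = $217,700 + $160,000 = $377,700.

$377,700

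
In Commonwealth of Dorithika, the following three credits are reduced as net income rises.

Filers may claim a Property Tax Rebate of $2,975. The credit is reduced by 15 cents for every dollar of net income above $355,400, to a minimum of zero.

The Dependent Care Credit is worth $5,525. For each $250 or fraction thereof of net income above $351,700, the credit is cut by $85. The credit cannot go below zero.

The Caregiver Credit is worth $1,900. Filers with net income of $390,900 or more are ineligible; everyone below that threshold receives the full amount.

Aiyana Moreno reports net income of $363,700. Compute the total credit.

Property Tax Rebate: 15% of the $8,300 excess over $355,400 is $1,245; credit = $2,975 − $1,245 = $1,730.
Dependent Care Credit: income exceeds $351,700 by $12,000, which is 48 full-or-partial $250 increments; reduction = 48 × $85 = $4,080, leaving $1,445.
Caregiver Credit: $363,700 is below the $390,900 cutoff, so the full $1,900 applies.
Total: $1,730 + $1,445 + $1,900 = $5,075.

$5,075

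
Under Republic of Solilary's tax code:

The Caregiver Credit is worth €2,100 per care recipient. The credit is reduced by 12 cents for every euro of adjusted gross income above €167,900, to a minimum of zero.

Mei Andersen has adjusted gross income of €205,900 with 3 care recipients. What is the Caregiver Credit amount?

€1,740

Caregiver Credit: base = 3 × €2,100 = €6,300. 12% of the €38,000 excess over €167,900 is €4,560; credit = €6,300 − €4,560 = €1,740.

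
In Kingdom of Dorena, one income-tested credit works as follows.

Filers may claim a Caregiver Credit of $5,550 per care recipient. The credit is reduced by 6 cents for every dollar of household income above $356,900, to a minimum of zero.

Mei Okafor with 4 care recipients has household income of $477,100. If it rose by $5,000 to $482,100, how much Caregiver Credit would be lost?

$300

At $477,100 — base = 4 × $5,550 = $22,200. 6% of the $120,200 excess over $356,900 is $7,212; credit = $22,200 − $7,212 = $14,988.
At $482,100 — base = 4 × $5,550 = $22,200. 6% of the $125,200 excess over $356,900 is $7,512; credit = $22,200 − $7,512 = $14,688.
Lost: $14,988 − $14,688 = $300.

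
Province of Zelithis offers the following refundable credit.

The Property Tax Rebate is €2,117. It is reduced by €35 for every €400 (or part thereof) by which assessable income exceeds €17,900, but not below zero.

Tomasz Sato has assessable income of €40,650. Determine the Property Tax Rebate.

€122

Property Tax Rebate: income exceeds €17,900 by €22,750, which is 57 full-or-partial €400 increments; reduction = 57 × €35 = €1,995, leaving €122.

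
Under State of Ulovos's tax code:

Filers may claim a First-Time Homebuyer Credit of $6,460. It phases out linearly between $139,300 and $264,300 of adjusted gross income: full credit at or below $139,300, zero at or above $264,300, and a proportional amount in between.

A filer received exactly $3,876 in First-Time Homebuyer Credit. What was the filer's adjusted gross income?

$3,876 is 3,876/6,460 of the full $6,460, so 2,584/6,460 of the $125,000 range has been used: income = $139,300 + $125,000 × 2,584/6,460 = $189,300.

$189,300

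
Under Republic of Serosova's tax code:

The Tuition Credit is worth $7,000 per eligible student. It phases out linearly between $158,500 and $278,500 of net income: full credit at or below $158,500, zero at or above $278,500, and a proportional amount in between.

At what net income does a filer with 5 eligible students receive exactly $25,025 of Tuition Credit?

Full credit = 5 × $7,000 = $35,000.
$25,025 is 25,025/35,000 of the full $35,000, so 9,975/35,000 of the $120,000 range has been used: income = $158,500 + $120,000 × 9,975/35,000 = $192,700.

$192,700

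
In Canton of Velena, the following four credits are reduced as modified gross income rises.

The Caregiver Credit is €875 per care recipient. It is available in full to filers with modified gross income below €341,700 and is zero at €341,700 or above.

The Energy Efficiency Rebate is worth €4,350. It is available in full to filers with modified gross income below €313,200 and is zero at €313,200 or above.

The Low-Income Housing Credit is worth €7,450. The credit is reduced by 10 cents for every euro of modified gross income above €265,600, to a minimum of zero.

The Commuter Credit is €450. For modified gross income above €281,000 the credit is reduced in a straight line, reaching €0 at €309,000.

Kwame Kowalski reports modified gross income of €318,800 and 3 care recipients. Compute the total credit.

Caregiver Credit: base = 3 × €875 = €2,625. €318,800 is below the €341,700 cutoff, so the full €2,625 applies.
Energy Efficiency Rebate: €318,800 meets or exceeds the €313,200 cutoff, so the credit is €0.
Low-Income Housing Credit: 10% of the €53,200 excess over €265,600 is €5,320; credit = €7,450 − €5,320 = €2,130.
Commuter Credit: €318,800 is at or above €309,000, so the credit is €0.
Total: €2,625 + €0 + €2,130 + €0 = €4,755.

€4,755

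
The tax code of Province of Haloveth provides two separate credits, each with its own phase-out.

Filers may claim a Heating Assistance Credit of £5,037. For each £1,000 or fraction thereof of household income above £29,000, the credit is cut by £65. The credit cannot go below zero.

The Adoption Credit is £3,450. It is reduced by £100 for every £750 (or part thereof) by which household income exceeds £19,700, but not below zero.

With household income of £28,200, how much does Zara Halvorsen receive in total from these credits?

Heating Assistance Credit: £28,200 is at or below the £29,000 threshold, so the full £5,037 applies.
Adoption Credit: income exceeds £19,700 by £8,500, which is 12 full-or-partial £750 increments; reduction = 12 × £100 = £1,200, leaving £2,250.
Total: £5,037 + £2,250 = £7,287.

£7,287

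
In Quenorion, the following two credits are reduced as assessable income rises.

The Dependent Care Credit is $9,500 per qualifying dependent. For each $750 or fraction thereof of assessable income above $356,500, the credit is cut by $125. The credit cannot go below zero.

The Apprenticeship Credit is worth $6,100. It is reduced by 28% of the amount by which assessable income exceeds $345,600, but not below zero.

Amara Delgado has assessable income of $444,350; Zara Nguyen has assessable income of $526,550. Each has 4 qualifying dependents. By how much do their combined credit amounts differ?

$13,625

Amara ($444,350): Dependent Care Credit: base = 4 × $9,500 = $38,000. income exceeds $356,500 by $87,850, which is 118 full-or-partial $750 increments; reduction = 118 × $125 = $14,750, leaving $23,250. Apprenticeship Credit: 28% of the $98,750 excess over $345,600 is $27,650 ≥ base, so the credit is $0. total $23,250 + $0 = $23,250
Zara ($526,550): Dependent Care Credit: base = 4 × $9,500 = $38,000. income exceeds $356,500 by $170,050, which is 227 full-or-partial $750 increments; reduction = 227 × $125 = $28,375, leaving $9,625. Apprenticeship Credit: 28% of the $180,950 excess over $345,600 is $50,666 ≥ base, so the credit is $0. total $9,625 + $0 = $9,625
Difference: |$23,250 − $9,625| = $13,625.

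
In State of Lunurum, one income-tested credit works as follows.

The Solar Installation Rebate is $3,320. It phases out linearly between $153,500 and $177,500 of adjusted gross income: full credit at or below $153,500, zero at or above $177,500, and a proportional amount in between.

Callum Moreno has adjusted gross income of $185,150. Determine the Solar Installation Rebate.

$0

Solar Installation Rebate: $185,150 is at or above $177,500, so the credit is $0.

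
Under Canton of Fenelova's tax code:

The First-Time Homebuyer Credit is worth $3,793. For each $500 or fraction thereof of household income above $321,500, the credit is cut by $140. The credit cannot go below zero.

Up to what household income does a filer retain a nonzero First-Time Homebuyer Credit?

After 27 increments the reduction is 27 × $140 = $3,780, leaving $13; one more increment wipes it out. Increment 27 ends at excess 27 × $500 = $13,500, so the highest qualifying income is $321,500 + $13,500 = $335,000.

$335,000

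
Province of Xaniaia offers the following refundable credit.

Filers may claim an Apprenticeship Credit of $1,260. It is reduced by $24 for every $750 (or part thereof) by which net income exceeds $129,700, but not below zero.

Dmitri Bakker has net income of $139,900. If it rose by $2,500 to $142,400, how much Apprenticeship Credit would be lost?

$72

At $139,900 — income exceeds $129,700 by $10,200, which is 14 full-or-partial $750 increments; reduction = 14 × $24 = $336, leaving $924.
At $142,400 — income exceeds $129,700 by $12,700, which is 17 full-or-partial $750 increments; reduction = 17 × $24 = $408, leaving $852.
Lost: $924 − $852 = $72.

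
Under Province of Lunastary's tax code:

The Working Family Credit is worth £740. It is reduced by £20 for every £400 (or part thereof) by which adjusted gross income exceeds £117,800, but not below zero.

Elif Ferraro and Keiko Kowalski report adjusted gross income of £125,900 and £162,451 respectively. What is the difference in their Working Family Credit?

Elif (£125,900): Working Family Credit: income exceeds £117,800 by £8,100, which is 21 full-or-partial £400 increments; reduction = 21 × £20 = £420, leaving £320.
Keiko (£162,451): Working Family Credit: income exceeds £117,800 by £44,651 → 112 increments × £20 = £2,240 ≥ base, so the credit is £0.
Difference: |£320 − £0| = £320.

£320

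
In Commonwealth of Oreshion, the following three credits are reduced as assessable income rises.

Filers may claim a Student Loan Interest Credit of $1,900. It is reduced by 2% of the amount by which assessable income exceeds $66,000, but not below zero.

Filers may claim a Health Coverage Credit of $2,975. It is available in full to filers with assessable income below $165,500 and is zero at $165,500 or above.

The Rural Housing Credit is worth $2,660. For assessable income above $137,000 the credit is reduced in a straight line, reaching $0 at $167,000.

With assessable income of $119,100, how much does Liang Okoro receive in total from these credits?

Student Loan Interest Credit: 2% of the $53,100 excess over $66,000 is $1,062; credit = $1,900 − $1,062 = $838.
Health Coverage Credit: $119,100 is below the $165,500 cutoff, so the full $2,975 applies.
Rural Housing Credit: $119,100 is at or below the $137,000 threshold, so the full $2,660 applies.
Total: $838 + $2,975 + $2,660 = $6,473.

$6,473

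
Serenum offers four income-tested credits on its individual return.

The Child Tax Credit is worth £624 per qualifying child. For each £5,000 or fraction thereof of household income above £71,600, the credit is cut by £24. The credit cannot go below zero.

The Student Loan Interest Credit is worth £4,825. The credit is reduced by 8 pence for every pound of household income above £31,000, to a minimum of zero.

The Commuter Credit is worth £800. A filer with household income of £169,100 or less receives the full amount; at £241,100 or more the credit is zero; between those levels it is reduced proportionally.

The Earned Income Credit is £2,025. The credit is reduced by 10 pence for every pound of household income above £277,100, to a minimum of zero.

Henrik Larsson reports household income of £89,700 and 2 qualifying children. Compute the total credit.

Child Tax Credit: base = 2 × £624 = £1,248. income exceeds £71,600 by £18,100, which is 4 full-or-partial £5,000 increments; reduction = 4 × £24 = £96, leaving £1,152.
Student Loan Interest Credit: 8% of the £58,700 excess over £31,000 is £4,696; credit = £4,825 − £4,696 = £129.
Commuter Credit: £89,700 is at or below the £169,100 threshold, so the full £800 applies.
Earned Income Credit: £89,700 is at or below the £277,100 threshold, so the full £2,025 applies.
Total: £1,152 + £129 + £800 + £2,025 = £4,106.

£4,106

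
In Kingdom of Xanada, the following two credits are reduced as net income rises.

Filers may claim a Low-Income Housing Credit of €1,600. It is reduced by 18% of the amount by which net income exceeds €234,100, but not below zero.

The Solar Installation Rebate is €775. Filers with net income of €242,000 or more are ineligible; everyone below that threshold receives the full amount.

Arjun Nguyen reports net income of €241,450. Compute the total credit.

€1,052

Low-Income Housing Credit: 18% of the €7,350 excess over €234,100 is €1,323; credit = €1,600 − €1,323 = €277.
Solar Installation Rebate: €241,450 is below the €242,000 cutoff, so the full €775 applies.
Total: €277 + €775 = €1,052.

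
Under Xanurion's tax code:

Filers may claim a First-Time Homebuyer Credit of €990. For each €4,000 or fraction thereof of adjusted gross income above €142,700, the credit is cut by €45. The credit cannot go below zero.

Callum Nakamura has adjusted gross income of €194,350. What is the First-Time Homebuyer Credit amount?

First-Time Homebuyer Credit: income exceeds €142,700 by €51,650, which is 13 full-or-partial €4,000 increments; reduction = 13 × €45 = €585, leaving €405.

€405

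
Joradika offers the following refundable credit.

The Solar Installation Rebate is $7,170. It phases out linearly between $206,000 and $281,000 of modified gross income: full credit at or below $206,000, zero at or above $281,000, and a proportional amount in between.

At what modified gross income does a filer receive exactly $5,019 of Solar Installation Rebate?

$228,500

$5,019 is 5,019/7,170 of the full $7,170, so 2,151/7,170 of the $75,000 range has been used: income = $206,000 + $75,000 × 2,151/7,170 = $228,500.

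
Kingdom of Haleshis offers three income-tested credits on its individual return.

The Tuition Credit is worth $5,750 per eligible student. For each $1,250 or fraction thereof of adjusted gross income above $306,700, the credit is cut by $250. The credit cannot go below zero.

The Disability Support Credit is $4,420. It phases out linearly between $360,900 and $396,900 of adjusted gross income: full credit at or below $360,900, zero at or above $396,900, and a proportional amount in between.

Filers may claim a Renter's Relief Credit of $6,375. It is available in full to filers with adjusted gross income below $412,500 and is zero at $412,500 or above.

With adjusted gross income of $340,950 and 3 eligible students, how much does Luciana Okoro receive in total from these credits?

Tuition Credit: base = 3 × $5,750 = $17,250. income exceeds $306,700 by $34,250, which is 28 full-or-partial $1,250 increments; reduction = 28 × $250 = $7,000, leaving $10,250.
Disability Support Credit: $340,950 is at or below the $360,900 threshold, so the full $4,420 applies.
Renter's Relief Credit: $340,950 is below the $412,500 cutoff, so the full $6,375 applies.
Total: $10,250 + $4,420 + $6,375 = $21,045.

$21,045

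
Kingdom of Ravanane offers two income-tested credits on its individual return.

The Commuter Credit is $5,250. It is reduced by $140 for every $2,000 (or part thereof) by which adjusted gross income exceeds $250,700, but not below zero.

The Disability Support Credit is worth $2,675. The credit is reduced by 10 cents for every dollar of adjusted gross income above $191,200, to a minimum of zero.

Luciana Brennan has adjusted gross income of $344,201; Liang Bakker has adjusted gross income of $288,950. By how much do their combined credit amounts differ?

Luciana ($344,201): Commuter Credit: income exceeds $250,700 by $93,501 → 47 increments × $140 = $6,580 ≥ base, so the credit is $0. Disability Support Credit: 10% of the $153,001 excess over $191,200 is $15,300.10 ≥ base, so the credit is $0. total $0 + $0 = $0
Liang ($288,950): Commuter Credit: income exceeds $250,700 by $38,250, which is 20 full-or-partial $2,000 increments; reduction = 20 × $140 = $2,800, leaving $2,450. Disability Support Credit: 10% of the $97,750 excess over $191,200 is $9,775 ≥ base, so the credit is $0. total $2,450 + $0 = $2,450
Difference: |$0 − $2,450| = $2,450.

$2,450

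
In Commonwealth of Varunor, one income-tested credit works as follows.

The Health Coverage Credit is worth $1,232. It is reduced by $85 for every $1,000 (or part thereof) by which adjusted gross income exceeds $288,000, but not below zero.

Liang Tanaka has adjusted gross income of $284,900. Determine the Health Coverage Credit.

Health Coverage Credit: $284,900 is at or below the $288,000 threshold, so the full $1,232 applies.

$1,232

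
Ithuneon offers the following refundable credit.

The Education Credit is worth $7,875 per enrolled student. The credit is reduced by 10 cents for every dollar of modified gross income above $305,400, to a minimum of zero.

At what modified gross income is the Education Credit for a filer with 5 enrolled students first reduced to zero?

$699,150

Full credit = 5 × $7,875 = $39,375.
The credit falls by 10% of each dollar above $305,400, so it reaches zero when the excess is $39,375 / 10% = $393,750: income = $305,400 + $393,750 = $699,150.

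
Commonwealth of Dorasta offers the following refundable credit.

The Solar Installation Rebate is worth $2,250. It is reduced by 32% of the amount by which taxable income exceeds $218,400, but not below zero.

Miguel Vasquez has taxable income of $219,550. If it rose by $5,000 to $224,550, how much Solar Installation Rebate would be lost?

At $219,550 — 32% of the $1,150 excess over $218,400 is $368; credit = $2,250 − $368 = $1,882.
At $224,550 — 32% of the $6,150 excess over $218,400 is $1,968; credit = $2,250 − $1,968 = $282.
Lost: $1,882 − $282 = $1,600.

$1,600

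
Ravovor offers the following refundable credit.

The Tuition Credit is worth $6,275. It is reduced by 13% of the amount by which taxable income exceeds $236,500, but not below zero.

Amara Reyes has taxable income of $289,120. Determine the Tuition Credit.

Tuition Credit: 13% of the $52,620 excess over $236,500 is $6,840.60 ≥ base, so the credit is $0.

$0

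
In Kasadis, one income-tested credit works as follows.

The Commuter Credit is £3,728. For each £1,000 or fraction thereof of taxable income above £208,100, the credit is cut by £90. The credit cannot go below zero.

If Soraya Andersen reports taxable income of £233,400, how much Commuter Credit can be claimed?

£1,388

Commuter Credit: income exceeds £208,100 by £25,300, which is 26 full-or-partial £1,000 increments; reduction = 26 × £90 = £2,340, leaving £1,388.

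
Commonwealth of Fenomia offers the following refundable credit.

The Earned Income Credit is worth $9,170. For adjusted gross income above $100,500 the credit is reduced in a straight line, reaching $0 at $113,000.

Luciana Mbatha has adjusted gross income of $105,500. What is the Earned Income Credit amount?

$5,502

Earned Income Credit: $105,500 is $5,000 into a $12,500 phase-out range, leaving 7,500/12,500 of the credit: $9,170 × 7,500/12,500 = $5,502.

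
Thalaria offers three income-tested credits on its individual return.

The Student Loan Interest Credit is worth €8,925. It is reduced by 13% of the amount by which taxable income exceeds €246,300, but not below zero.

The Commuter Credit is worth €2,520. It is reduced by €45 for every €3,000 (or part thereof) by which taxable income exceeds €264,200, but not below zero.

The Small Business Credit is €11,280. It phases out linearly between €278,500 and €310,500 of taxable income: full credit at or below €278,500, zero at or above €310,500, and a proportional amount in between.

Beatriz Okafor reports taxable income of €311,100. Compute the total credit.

€2,301

Student Loan Interest Credit: 13% of the €64,800 excess over €246,300 is €8,424; credit = €8,925 − €8,424 = €501.
Commuter Credit: income exceeds €264,200 by €46,900, which is 16 full-or-partial €3,000 increments; reduction = 16 × €45 = €720, leaving €1,800.
Small Business Credit: €311,100 is at or above €310,500, so the credit is €0.
Total: €501 + €1,800 + €0 = €2,301.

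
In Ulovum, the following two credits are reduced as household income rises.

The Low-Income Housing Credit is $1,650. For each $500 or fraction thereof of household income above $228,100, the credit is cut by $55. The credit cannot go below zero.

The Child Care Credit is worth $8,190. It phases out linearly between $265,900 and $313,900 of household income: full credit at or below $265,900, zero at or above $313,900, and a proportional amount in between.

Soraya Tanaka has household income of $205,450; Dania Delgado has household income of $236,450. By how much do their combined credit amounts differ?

Soraya ($205,450): Low-Income Housing Credit: $205,450 is at or below the $228,100 threshold, so the full $1,650 applies. Child Care Credit: $205,450 is at or below the $265,900 threshold, so the full $8,190 applies. total $1,650 + $8,190 = $9,840
Dania ($236,450): Low-Income Housing Credit: income exceeds $228,100 by $8,350, which is 17 full-or-partial $500 increments; reduction = 17 × $55 = $935, leaving $715. Child Care Credit: $236,450 is at or below the $265,900 threshold, so the full $8,190 applies. total $715 + $8,190 = $8,905
Difference: |$9,840 − $8,905| = $935.

$935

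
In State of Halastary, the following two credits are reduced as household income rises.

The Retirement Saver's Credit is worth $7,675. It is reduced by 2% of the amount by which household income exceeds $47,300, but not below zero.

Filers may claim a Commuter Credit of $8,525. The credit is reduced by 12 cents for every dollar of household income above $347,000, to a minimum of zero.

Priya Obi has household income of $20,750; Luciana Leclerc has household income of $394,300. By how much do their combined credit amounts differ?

Priya ($20,750): Retirement Saver's Credit: $20,750 is at or below the $47,300 threshold, so the full $7,675 applies. Commuter Credit: $20,750 is at or below the $347,000 threshold, so the full $8,525 applies. total $7,675 + $8,525 = $16,200
Luciana ($394,300): Retirement Saver's Credit: 2% of the $347,000 excess over $47,300 is $6,940; credit = $7,675 − $6,940 = $735. Commuter Credit: 12% of the $47,300 excess over $347,000 is $5,676; credit = $8,525 − $5,676 = $2,849. total $735 + $2,849 = $3,584
Difference: |$16,200 − $3,584| = $12,616.

$12,616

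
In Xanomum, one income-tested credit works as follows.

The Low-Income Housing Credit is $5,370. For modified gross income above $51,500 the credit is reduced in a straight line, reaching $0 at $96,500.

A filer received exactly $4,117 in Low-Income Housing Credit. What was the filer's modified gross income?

$4,117 is 4,117/5,370 of the full $5,370, so 1,253/5,370 of the $45,000 range has been used: income = $51,500 + $45,000 × 1,253/5,370 = $62,000.

$62,000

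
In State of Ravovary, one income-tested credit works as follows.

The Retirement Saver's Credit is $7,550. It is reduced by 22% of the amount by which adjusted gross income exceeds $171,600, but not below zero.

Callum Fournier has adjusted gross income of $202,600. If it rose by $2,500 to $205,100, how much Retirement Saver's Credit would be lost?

At $202,600 — 22% of the $31,000 excess over $171,600 is $6,820; credit = $7,550 − $6,820 = $730.
At $205,100 — 22% of the $33,500 excess over $171,600 is $7,370; credit = $7,550 − $7,370 = $180.
Lost: $730 − $180 = $550.

$550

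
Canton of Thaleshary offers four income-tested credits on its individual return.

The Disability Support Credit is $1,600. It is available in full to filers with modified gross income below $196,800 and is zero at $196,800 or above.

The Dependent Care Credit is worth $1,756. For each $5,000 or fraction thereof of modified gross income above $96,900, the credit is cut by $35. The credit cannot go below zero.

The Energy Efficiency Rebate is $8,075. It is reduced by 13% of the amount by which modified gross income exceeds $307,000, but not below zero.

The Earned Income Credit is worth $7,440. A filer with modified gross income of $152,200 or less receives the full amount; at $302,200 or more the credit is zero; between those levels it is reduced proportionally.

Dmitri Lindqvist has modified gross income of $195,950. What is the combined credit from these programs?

$16,001

Disability Support Credit: $195,950 is below the $196,800 cutoff, so the full $1,600 applies.
Dependent Care Credit: income exceeds $96,900 by $99,050, which is 20 full-or-partial $5,000 increments; reduction = 20 × $35 = $700, leaving $1,056.
Energy Efficiency Rebate: $195,950 is at or below the $307,000 threshold, so the full $8,075 applies.
Earned Income Credit: $195,950 is $43,750 into a $150,000 phase-out range, leaving 106,250/150,000 of the credit: $7,440 × 106,250/150,000 = $5,270.
Total: $1,600 + $1,056 + $8,075 + $5,270 = $16,001.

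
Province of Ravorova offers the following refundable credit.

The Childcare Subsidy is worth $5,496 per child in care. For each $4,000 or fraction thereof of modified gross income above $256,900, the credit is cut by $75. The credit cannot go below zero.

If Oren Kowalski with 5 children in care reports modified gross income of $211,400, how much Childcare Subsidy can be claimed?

$27,480

Childcare Subsidy: base = 5 × $5,496 = $27,480. $211,400 is at or below the $256,900 threshold, so the full $27,480 applies.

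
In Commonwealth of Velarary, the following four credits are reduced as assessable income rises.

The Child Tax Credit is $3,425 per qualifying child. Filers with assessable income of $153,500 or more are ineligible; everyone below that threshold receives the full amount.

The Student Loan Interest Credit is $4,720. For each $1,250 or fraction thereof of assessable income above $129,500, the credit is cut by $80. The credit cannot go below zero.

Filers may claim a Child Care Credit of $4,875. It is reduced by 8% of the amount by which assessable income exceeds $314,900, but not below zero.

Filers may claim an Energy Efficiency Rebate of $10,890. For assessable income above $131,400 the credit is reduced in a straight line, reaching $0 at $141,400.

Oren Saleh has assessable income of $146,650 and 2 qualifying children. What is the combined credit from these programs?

Child Tax Credit: base = 2 × $3,425 = $6,850. $146,650 is below the $153,500 cutoff, so the full $6,850 applies.
Student Loan Interest Credit: income exceeds $129,500 by $17,150, which is 14 full-or-partial $1,250 increments; reduction = 14 × $80 = $1,120, leaving $3,600.
Child Care Credit: $146,650 is at or below the $314,900 threshold, so the full $4,875 applies.
Energy Efficiency Rebate: $146,650 is at or above $141,400, so the credit is $0.
Total: $6,850 + $3,600 + $4,875 + $0 = $15,325.

$15,325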